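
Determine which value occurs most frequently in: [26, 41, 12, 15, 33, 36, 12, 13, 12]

12

Step 1: Count the frequency of each value:
  12: appears 3 time(s)
  13: appears 1 time(s)
  15: appears 1 time(s)
  26: appears 1 time(s)
  33: appears 1 time(s)
  36: appears 1 time(s)
  41: appears 1 time(s)
Step 2: The value 12 appears most frequently (3 times).
Step 3: Mode = 12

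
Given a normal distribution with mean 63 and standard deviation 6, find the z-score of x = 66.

0.5

Step 1: Recall the z-score formula: z = (x - mu) / sigma
Step 2: Substitute values: z = (66 - 63) / 6
Step 3: z = 3 / 6 = 0.5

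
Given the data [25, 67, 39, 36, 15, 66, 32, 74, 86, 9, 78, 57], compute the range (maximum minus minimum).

77

Step 1: Identify the maximum value: max = 86
Step 2: Identify the minimum value: min = 9
Step 3: Range = max - min = 86 - 9 = 77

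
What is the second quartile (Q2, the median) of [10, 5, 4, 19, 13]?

10

Step 1: Sort the data: [4, 5, 10, 13, 19]
Step 2: n = 5
Step 3: Q2 is the median. Since n is odd, it is the middle value at position 3: 10
Step 4: Q2 = 10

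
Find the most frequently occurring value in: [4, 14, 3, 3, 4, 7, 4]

4

Step 1: Count the frequency of each value:
  3: appears 2 time(s)
  4: appears 3 time(s)
  7: appears 1 time(s)
  14: appears 1 time(s)
Step 2: The value 4 appears most frequently (3 times).
Step 3: Mode = 4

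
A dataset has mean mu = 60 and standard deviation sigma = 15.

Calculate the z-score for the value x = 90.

2

Step 1: Recall the z-score formula: z = (x - mu) / sigma
Step 2: Substitute values: z = (90 - 60) / 15
Step 3: z = 30 / 15 = 2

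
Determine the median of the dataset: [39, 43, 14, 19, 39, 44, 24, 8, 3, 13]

21.5

Step 1: Sort the data in ascending order: [3, 8, 13, 14, 19, 24, 39, 39, 43, 44]
Step 2: The number of values is n = 10.
Step 3: Since n is even, the median is the average of positions 5 and 6:
  Median = (19 + 24) / 2 = 21.5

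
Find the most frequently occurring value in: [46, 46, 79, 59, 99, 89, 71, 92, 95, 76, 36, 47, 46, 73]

46

Step 1: Count the frequency of each value:
  36: appears 1 time(s)
  46: appears 3 time(s)
  47: appears 1 time(s)
  59: appears 1 time(s)
  71: appears 1 time(s)
  73: appears 1 time(s)
  76: appears 1 time(s)
  79: appears 1 time(s)
  89: appears 1 time(s)
  92: appears 1 time(s)
  95: appears 1 time(s)
  99: appears 1 time(s)
Step 2: The value 46 appears most frequently (3 times).
Step 3: Mode = 46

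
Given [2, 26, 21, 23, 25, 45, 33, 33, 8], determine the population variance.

150.8889

Step 1: Compute the mean: (2 + 26 + 21 + 23 + 25 + 45 + 33 + 33 + 8) / 9 = 24
Step 2: Compute squared deviations from the mean:
  (2 - 24)^2 = 484
  (26 - 24)^2 = 4
  (21 - 24)^2 = 9
  (23 - 24)^2 = 1
  (25 - 24)^2 = 1
  (45 - 24)^2 = 441
  (33 - 24)^2 = 81
  (33 - 24)^2 = 81
  (8 - 24)^2 = 256
Step 3: Sum of squared deviations = 1358
Step 4: Population variance = 1358 / 9 = 150.8889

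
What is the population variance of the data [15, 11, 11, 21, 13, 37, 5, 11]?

83.75

Step 1: Compute the mean: (15 + 11 + 11 + 21 + 13 + 37 + 5 + 11) / 8 = 15.5
Step 2: Compute squared deviations from the mean:
  (15 - 15.5)^2 = 0.25
  (11 - 15.5)^2 = 20.25
  (11 - 15.5)^2 = 20.25
  (21 - 15.5)^2 = 30.25
  (13 - 15.5)^2 = 6.25
  (37 - 15.5)^2 = 462.25
  (5 - 15.5)^2 = 110.25
  (11 - 15.5)^2 = 20.25
Step 3: Sum of squared deviations = 670
Step 4: Population variance = 670 / 8 = 83.75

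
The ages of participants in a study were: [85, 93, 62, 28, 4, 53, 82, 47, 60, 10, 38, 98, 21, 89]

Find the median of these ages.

56.5

Step 1: Sort the data in ascending order: [4, 10, 21, 28, 38, 47, 53, 60, 62, 82, 85, 89, 93, 98]
Step 2: The number of values is n = 14.
Step 3: Since n is even, the median is the average of positions 7 and 8:
  Median = (53 + 60) / 2 = 56.5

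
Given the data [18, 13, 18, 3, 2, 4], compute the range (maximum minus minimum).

16

Step 1: Identify the maximum value: max = 18
Step 2: Identify the minimum value: min = 2
Step 3: Range = max - min = 18 - 2 = 16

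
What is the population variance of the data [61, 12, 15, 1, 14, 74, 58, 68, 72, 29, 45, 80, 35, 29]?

653.5153

Step 1: Compute the mean: (61 + 12 + 15 + 1 + 14 + 74 + 58 + 68 + 72 + 29 + 45 + 80 + 35 + 29) / 14 = 42.3571
Step 2: Compute squared deviations from the mean:
  (61 - 42.3571)^2 = 347.5561
  (12 - 42.3571)^2 = 921.5561
  (15 - 42.3571)^2 = 748.4133
  (1 - 42.3571)^2 = 1710.4133
  (14 - 42.3571)^2 = 804.1276
  (74 - 42.3571)^2 = 1001.2704
  (58 - 42.3571)^2 = 244.699
  (68 - 42.3571)^2 = 657.5561
  (72 - 42.3571)^2 = 878.699
  (29 - 42.3571)^2 = 178.4133
  (45 - 42.3571)^2 = 6.9847
  (80 - 42.3571)^2 = 1416.9847
  (35 - 42.3571)^2 = 54.1276
  (29 - 42.3571)^2 = 178.4133
Step 3: Sum of squared deviations = 9149.2143
Step 4: Population variance = 9149.2143 / 14 = 653.5153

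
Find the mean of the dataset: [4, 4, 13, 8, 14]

8.6

Step 1: Sum all values: 4 + 4 + 13 + 8 + 14 = 43
Step 2: Count the number of values: n = 5
Step 3: Mean = sum / n = 43 / 5 = 8.6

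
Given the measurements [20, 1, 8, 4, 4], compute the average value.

7.4

Step 1: Sum all values: 20 + 1 + 8 + 4 + 4 = 37
Step 2: Count the number of values: n = 5
Step 3: Mean = sum / n = 37 / 5 = 7.4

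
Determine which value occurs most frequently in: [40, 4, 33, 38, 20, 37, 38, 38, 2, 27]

38

Step 1: Count the frequency of each value:
  2: appears 1 time(s)
  4: appears 1 time(s)
  20: appears 1 time(s)
  27: appears 1 time(s)
  33: appears 1 time(s)
  37: appears 1 time(s)
  38: appears 3 time(s)
  40: appears 1 time(s)
Step 2: The value 38 appears most frequently (3 times).
Step 3: Mode = 38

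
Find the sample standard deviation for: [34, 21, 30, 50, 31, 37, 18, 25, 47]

10.8756

Step 1: Compute the mean: 32.5556
Step 2: Sum of squared deviations from the mean: 946.2222
Step 3: Sample variance = 946.2222 / 8 = 118.2778
Step 4: Standard deviation = sqrt(118.2778) = 10.8756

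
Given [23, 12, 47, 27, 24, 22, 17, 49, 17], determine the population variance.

150.6914

Step 1: Compute the mean: (23 + 12 + 47 + 27 + 24 + 22 + 17 + 49 + 17) / 9 = 26.4444
Step 2: Compute squared deviations from the mean:
  (23 - 26.4444)^2 = 11.8642
  (12 - 26.4444)^2 = 208.642
  (47 - 26.4444)^2 = 422.5309
  (27 - 26.4444)^2 = 0.3086
  (24 - 26.4444)^2 = 5.9753
  (22 - 26.4444)^2 = 19.7531
  (17 - 26.4444)^2 = 89.1975
  (49 - 26.4444)^2 = 508.7531
  (17 - 26.4444)^2 = 89.1975
Step 3: Sum of squared deviations = 1356.2222
Step 4: Population variance = 1356.2222 / 9 = 150.6914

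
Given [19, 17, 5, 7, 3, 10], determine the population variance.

35.4722

Step 1: Compute the mean: (19 + 17 + 5 + 7 + 3 + 10) / 6 = 10.1667
Step 2: Compute squared deviations from the mean:
  (19 - 10.1667)^2 = 78.0278
  (17 - 10.1667)^2 = 46.6944
  (5 - 10.1667)^2 = 26.6944
  (7 - 10.1667)^2 = 10.0278
  (3 - 10.1667)^2 = 51.3611
  (10 - 10.1667)^2 = 0.0278
Step 3: Sum of squared deviations = 212.8333
Step 4: Population variance = 212.8333 / 6 = 35.4722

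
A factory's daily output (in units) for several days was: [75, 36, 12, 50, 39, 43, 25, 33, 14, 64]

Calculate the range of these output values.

63

Step 1: Identify the maximum value: max = 75
Step 2: Identify the minimum value: min = 12
Step 3: Range = max - min = 75 - 12 = 63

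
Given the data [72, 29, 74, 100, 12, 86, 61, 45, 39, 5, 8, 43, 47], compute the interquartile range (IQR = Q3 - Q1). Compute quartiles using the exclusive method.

52.5

Step 1: Sort the data: [5, 8, 12, 29, 39, 43, 45, 47, 61, 72, 74, 86, 100]
Step 2: n = 13
Step 3: Using the exclusive quartile method:
  Q1 = 20.5
  Q2 (median) = 45
  Q3 = 73
  IQR = Q3 - Q1 = 73 - 20.5 = 52.5
Step 4: IQR = 52.5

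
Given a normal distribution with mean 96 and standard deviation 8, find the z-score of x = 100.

0.5

Step 1: Recall the z-score formula: z = (x - mu) / sigma
Step 2: Substitute values: z = (100 - 96) / 8
Step 3: z = 4 / 8 = 0.5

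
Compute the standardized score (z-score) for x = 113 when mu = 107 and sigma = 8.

0.75

Step 1: Recall the z-score formula: z = (x - mu) / sigma
Step 2: Substitute values: z = (113 - 107) / 8
Step 3: z = 6 / 8 = 0.75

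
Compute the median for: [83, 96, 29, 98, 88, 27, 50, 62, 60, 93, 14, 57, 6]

60

Step 1: Sort the data in ascending order: [6, 14, 27, 29, 50, 57, 60, 62, 83, 88, 93, 96, 98]
Step 2: The number of values is n = 13.
Step 3: Since n is odd, the median is the middle value at position 7: 60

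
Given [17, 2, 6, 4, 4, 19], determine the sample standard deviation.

7.3666

Step 1: Compute the mean: 8.6667
Step 2: Sum of squared deviations from the mean: 271.3333
Step 3: Sample variance = 271.3333 / 5 = 54.2667
Step 4: Standard deviation = sqrt(54.2667) = 7.3666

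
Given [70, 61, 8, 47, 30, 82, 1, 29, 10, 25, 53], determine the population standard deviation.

25.5158

Step 1: Compute the mean: 37.8182
Step 2: Sum of squared deviations from the mean: 7161.6364
Step 3: Population variance = 7161.6364 / 11 = 651.0579
Step 4: Standard deviation = sqrt(651.0579) = 25.5158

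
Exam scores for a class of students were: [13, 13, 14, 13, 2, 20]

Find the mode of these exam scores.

13

Step 1: Count the frequency of each value:
  2: appears 1 time(s)
  13: appears 3 time(s)
  14: appears 1 time(s)
  20: appears 1 time(s)
Step 2: The value 13 appears most frequently (3 times).
Step 3: Mode = 13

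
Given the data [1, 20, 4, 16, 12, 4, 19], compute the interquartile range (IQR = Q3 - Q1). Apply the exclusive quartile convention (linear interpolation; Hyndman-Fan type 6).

15

Step 1: Sort the data: [1, 4, 4, 12, 16, 19, 20]
Step 2: n = 7
Step 3: Using the exclusive quartile method:
  Q1 = 4
  Q2 (median) = 12
  Q3 = 19
  IQR = Q3 - Q1 = 19 - 4 = 15
Step 4: IQR = 15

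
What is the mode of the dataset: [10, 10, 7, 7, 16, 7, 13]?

7

Step 1: Count the frequency of each value:
  7: appears 3 time(s)
  10: appears 2 time(s)
  13: appears 1 time(s)
  16: appears 1 time(s)
Step 2: The value 7 appears most frequently (3 times).
Step 3: Mode = 7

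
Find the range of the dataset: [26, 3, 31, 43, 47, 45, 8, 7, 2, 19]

45

Step 1: Identify the maximum value: max = 47
Step 2: Identify the minimum value: min = 2
Step 3: Range = max - min = 47 - 2 = 45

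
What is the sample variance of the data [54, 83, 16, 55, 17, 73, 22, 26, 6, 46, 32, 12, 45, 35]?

536.2198

Step 1: Compute the mean: (54 + 83 + 16 + 55 + 17 + 73 + 22 + 26 + 6 + 46 + 32 + 12 + 45 + 35) / 14 = 37.2857
Step 2: Compute squared deviations from the mean:
  (54 - 37.2857)^2 = 279.3673
  (83 - 37.2857)^2 = 2089.7959
  (16 - 37.2857)^2 = 453.0816
  (55 - 37.2857)^2 = 313.7959
  (17 - 37.2857)^2 = 411.5102
  (73 - 37.2857)^2 = 1275.5102
  (22 - 37.2857)^2 = 233.6531
  (26 - 37.2857)^2 = 127.3673
  (6 - 37.2857)^2 = 978.7959
  (46 - 37.2857)^2 = 75.9388
  (32 - 37.2857)^2 = 27.9388
  (12 - 37.2857)^2 = 639.3673
  (45 - 37.2857)^2 = 59.5102
  (35 - 37.2857)^2 = 5.2245
Step 3: Sum of squared deviations = 6970.8571
Step 4: Sample variance = 6970.8571 / 13 = 536.2198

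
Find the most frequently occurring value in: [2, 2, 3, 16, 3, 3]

3

Step 1: Count the frequency of each value:
  2: appears 2 time(s)
  3: appears 3 time(s)
  16: appears 1 time(s)
Step 2: The value 3 appears most frequently (3 times).
Step 3: Mode = 3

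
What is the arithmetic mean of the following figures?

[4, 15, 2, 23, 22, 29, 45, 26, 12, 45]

22.3

Step 1: Sum all values: 4 + 15 + 2 + 23 + 22 + 29 + 45 + 26 + 12 + 45 = 223
Step 2: Count the number of values: n = 10
Step 3: Mean = sum / n = 223 / 10 = 22.3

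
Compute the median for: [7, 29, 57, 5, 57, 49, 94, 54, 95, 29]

51.5

Step 1: Sort the data in ascending order: [5, 7, 29, 29, 49, 54, 57, 57, 94, 95]
Step 2: The number of values is n = 10.
Step 3: Since n is even, the median is the average of positions 5 and 6:
  Median = (49 + 54) / 2 = 51.5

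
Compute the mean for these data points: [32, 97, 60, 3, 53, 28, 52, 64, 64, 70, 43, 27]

49.4167

Step 1: Sum all values: 32 + 97 + 60 + 3 + 53 + 28 + 52 + 64 + 64 + 70 + 43 + 27 = 593
Step 2: Count the number of values: n = 12
Step 3: Mean = sum / n = 593 / 12 = 49.4167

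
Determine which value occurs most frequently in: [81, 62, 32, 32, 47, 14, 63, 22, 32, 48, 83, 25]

32

Step 1: Count the frequency of each value:
  14: appears 1 time(s)
  22: appears 1 time(s)
  25: appears 1 time(s)
  32: appears 3 time(s)
  47: appears 1 time(s)
  48: appears 1 time(s)
  62: appears 1 time(s)
  63: appears 1 time(s)
  81: appears 1 time(s)
  83: appears 1 time(s)
Step 2: The value 32 appears most frequently (3 times).
Step 3: Mode = 32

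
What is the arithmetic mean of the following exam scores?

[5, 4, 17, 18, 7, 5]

9.3333

Step 1: Sum all values: 5 + 4 + 17 + 18 + 7 + 5 = 56
Step 2: Count the number of values: n = 6
Step 3: Mean = sum / n = 56 / 6 = 9.3333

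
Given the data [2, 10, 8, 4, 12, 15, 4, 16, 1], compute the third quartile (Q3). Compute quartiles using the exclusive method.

13.5

Step 1: Sort the data: [1, 2, 4, 4, 8, 10, 12, 15, 16]
Step 2: n = 9
Step 3: Using the exclusive quartile method:
  Q1 = 3
  Q2 (median) = 8
  Q3 = 13.5
  IQR = Q3 - Q1 = 13.5 - 3 = 10.5
Step 4: Q3 = 13.5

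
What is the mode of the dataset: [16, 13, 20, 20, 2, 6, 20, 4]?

20

Step 1: Count the frequency of each value:
  2: appears 1 time(s)
  4: appears 1 time(s)
  6: appears 1 time(s)
  13: appears 1 time(s)
  16: appears 1 time(s)
  20: appears 3 time(s)
Step 2: The value 20 appears most frequently (3 times).
Step 3: Mode = 20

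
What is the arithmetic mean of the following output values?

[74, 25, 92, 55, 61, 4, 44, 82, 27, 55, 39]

50.7273

Step 1: Sum all values: 74 + 25 + 92 + 55 + 61 + 4 + 44 + 82 + 27 + 55 + 39 = 558
Step 2: Count the number of values: n = 11
Step 3: Mean = sum / n = 558 / 11 = 50.7273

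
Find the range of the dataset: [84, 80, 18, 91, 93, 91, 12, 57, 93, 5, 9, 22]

88

Step 1: Identify the maximum value: max = 93
Step 2: Identify the minimum value: min = 5
Step 3: Range = max - min = 93 - 5 = 88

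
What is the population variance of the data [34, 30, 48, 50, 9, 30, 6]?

250.8163

Step 1: Compute the mean: (34 + 30 + 48 + 50 + 9 + 30 + 6) / 7 = 29.5714
Step 2: Compute squared deviations from the mean:
  (34 - 29.5714)^2 = 19.6122
  (30 - 29.5714)^2 = 0.1837
  (48 - 29.5714)^2 = 339.6122
  (50 - 29.5714)^2 = 417.3265
  (9 - 29.5714)^2 = 423.1837
  (30 - 29.5714)^2 = 0.1837
  (6 - 29.5714)^2 = 555.6122
Step 3: Sum of squared deviations = 1755.7143
Step 4: Population variance = 1755.7143 / 7 = 250.8163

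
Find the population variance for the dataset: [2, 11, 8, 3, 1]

14.8

Step 1: Compute the mean: (2 + 11 + 8 + 3 + 1) / 5 = 5
Step 2: Compute squared deviations from the mean:
  (2 - 5)^2 = 9
  (11 - 5)^2 = 36
  (8 - 5)^2 = 9
  (3 - 5)^2 = 4
  (1 - 5)^2 = 16
Step 3: Sum of squared deviations = 74
Step 4: Population variance = 74 / 5 = 14.8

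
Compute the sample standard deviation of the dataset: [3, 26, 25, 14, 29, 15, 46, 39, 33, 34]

12.8426

Step 1: Compute the mean: 26.4
Step 2: Sum of squared deviations from the mean: 1484.4
Step 3: Sample variance = 1484.4 / 9 = 164.9333
Step 4: Standard deviation = sqrt(164.9333) = 12.8426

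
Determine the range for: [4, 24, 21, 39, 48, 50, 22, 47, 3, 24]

47

Step 1: Identify the maximum value: max = 50
Step 2: Identify the minimum value: min = 3
Step 3: Range = max - min = 50 - 3 = 47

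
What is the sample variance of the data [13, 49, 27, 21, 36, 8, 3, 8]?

252.8393

Step 1: Compute the mean: (13 + 49 + 27 + 21 + 36 + 8 + 3 + 8) / 8 = 20.625
Step 2: Compute squared deviations from the mean:
  (13 - 20.625)^2 = 58.1406
  (49 - 20.625)^2 = 805.1406
  (27 - 20.625)^2 = 40.6406
  (21 - 20.625)^2 = 0.1406
  (36 - 20.625)^2 = 236.3906
  (8 - 20.625)^2 = 159.3906
  (3 - 20.625)^2 = 310.6406
  (8 - 20.625)^2 = 159.3906
Step 3: Sum of squared deviations = 1769.875
Step 4: Sample variance = 1769.875 / 7 = 252.8393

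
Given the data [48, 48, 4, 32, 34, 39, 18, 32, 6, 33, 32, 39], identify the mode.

32

Step 1: Count the frequency of each value:
  4: appears 1 time(s)
  6: appears 1 time(s)
  18: appears 1 time(s)
  32: appears 3 time(s)
  33: appears 1 time(s)
  34: appears 1 time(s)
  39: appears 2 time(s)
  48: appears 2 time(s)
Step 2: The value 32 appears most frequently (3 times).
Step 3: Mode = 32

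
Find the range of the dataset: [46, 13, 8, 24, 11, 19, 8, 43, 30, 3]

43

Step 1: Identify the maximum value: max = 46
Step 2: Identify the minimum value: min = 3
Step 3: Range = max - min = 46 - 3 = 43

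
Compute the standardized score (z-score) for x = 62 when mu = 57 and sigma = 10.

0.5

Step 1: Recall the z-score formula: z = (x - mu) / sigma
Step 2: Substitute values: z = (62 - 57) / 10
Step 3: z = 5 / 10 = 0.5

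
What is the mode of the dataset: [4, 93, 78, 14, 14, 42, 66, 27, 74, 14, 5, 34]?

14

Step 1: Count the frequency of each value:
  4: appears 1 time(s)
  5: appears 1 time(s)
  14: appears 3 time(s)
  27: appears 1 time(s)
  34: appears 1 time(s)
  42: appears 1 time(s)
  66: appears 1 time(s)
  74: appears 1 time(s)
  78: appears 1 time(s)
  93: appears 1 time(s)
Step 2: The value 14 appears most frequently (3 times).
Step 3: Mode = 14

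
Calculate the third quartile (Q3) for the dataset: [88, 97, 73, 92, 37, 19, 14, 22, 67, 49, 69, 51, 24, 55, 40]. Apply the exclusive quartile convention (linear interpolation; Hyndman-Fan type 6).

73

Step 1: Sort the data: [14, 19, 22, 24, 37, 40, 49, 51, 55, 67, 69, 73, 88, 92, 97]
Step 2: n = 15
Step 3: Using the exclusive quartile method:
  Q1 = 24
  Q2 (median) = 51
  Q3 = 73
  IQR = Q3 - Q1 = 73 - 24 = 49
Step 4: Q3 = 73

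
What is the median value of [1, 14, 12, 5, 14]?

12

Step 1: Sort the data in ascending order: [1, 5, 12, 14, 14]
Step 2: The number of values is n = 5.
Step 3: Since n is odd, the median is the middle value at position 3: 12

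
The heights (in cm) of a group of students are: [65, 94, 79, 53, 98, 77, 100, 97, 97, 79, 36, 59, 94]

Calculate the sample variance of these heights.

418.7436

Step 1: Compute the mean: (65 + 94 + 79 + 53 + 98 + 77 + 100 + 97 + 97 + 79 + 36 + 59 + 94) / 13 = 79.0769
Step 2: Compute squared deviations from the mean:
  (65 - 79.0769)^2 = 198.1598
  (94 - 79.0769)^2 = 222.6982
  (79 - 79.0769)^2 = 0.0059
  (53 - 79.0769)^2 = 680.0059
  (98 - 79.0769)^2 = 358.0828
  (77 - 79.0769)^2 = 4.3136
  (100 - 79.0769)^2 = 437.7751
  (97 - 79.0769)^2 = 321.2367
  (97 - 79.0769)^2 = 321.2367
  (79 - 79.0769)^2 = 0.0059
  (36 - 79.0769)^2 = 1855.6213
  (59 - 79.0769)^2 = 403.0828
  (94 - 79.0769)^2 = 222.6982
Step 3: Sum of squared deviations = 5024.9231
Step 4: Sample variance = 5024.9231 / 12 = 418.7436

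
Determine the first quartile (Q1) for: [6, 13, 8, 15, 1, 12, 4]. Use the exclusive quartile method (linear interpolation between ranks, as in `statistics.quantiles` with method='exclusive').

4

Step 1: Sort the data: [1, 4, 6, 8, 12, 13, 15]
Step 2: n = 7
Step 3: Using the exclusive quartile method:
  Q1 = 4
  Q2 (median) = 8
  Q3 = 13
  IQR = Q3 - Q1 = 13 - 4 = 9
Step 4: Q1 = 4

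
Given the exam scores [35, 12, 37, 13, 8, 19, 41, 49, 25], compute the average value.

26.5556

Step 1: Sum all values: 35 + 12 + 37 + 13 + 8 + 19 + 41 + 49 + 25 = 239
Step 2: Count the number of values: n = 9
Step 3: Mean = sum / n = 239 / 9 = 26.5556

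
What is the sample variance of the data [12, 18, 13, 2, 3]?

47.3

Step 1: Compute the mean: (12 + 18 + 13 + 2 + 3) / 5 = 9.6
Step 2: Compute squared deviations from the mean:
  (12 - 9.6)^2 = 5.76
  (18 - 9.6)^2 = 70.56
  (13 - 9.6)^2 = 11.56
  (2 - 9.6)^2 = 57.76
  (3 - 9.6)^2 = 43.56
Step 3: Sum of squared deviations = 189.2
Step 4: Sample variance = 189.2 / 4 = 47.3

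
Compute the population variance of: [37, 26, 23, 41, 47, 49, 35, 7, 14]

187.3333

Step 1: Compute the mean: (37 + 26 + 23 + 41 + 47 + 49 + 35 + 7 + 14) / 9 = 31
Step 2: Compute squared deviations from the mean:
  (37 - 31)^2 = 36
  (26 - 31)^2 = 25
  (23 - 31)^2 = 64
  (41 - 31)^2 = 100
  (47 - 31)^2 = 256
  (49 - 31)^2 = 324
  (35 - 31)^2 = 16
  (7 - 31)^2 = 576
  (14 - 31)^2 = 289
Step 3: Sum of squared deviations = 1686
Step 4: Population variance = 1686 / 9 = 187.3333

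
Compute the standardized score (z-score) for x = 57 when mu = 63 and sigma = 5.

-1.2

Step 1: Recall the z-score formula: z = (x - mu) / sigma
Step 2: Substitute values: z = (57 - 63) / 5
Step 3: z = -6 / 5 = -1.2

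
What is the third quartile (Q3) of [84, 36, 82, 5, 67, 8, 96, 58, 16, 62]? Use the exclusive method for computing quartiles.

82.5

Step 1: Sort the data: [5, 8, 16, 36, 58, 62, 67, 82, 84, 96]
Step 2: n = 10
Step 3: Using the exclusive quartile method:
  Q1 = 14
  Q2 (median) = 60
  Q3 = 82.5
  IQR = Q3 - Q1 = 82.5 - 14 = 68.5
Step 4: Q3 = 82.5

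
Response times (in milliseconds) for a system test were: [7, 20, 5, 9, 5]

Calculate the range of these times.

15

Step 1: Identify the maximum value: max = 20
Step 2: Identify the minimum value: min = 5
Step 3: Range = max - min = 20 - 5 = 15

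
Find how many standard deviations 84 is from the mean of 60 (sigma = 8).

3

Step 1: Recall the z-score formula: z = (x - mu) / sigma
Step 2: Substitute values: z = (84 - 60) / 8
Step 3: z = 24 / 8 = 3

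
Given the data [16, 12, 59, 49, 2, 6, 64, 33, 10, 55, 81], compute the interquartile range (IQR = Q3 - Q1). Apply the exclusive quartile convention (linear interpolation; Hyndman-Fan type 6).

49

Step 1: Sort the data: [2, 6, 10, 12, 16, 33, 49, 55, 59, 64, 81]
Step 2: n = 11
Step 3: Using the exclusive quartile method:
  Q1 = 10
  Q2 (median) = 33
  Q3 = 59
  IQR = Q3 - Q1 = 59 - 10 = 49
Step 4: IQR = 49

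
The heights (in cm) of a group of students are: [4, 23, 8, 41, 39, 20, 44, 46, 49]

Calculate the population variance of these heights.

258.0247

Step 1: Compute the mean: (4 + 23 + 8 + 41 + 39 + 20 + 44 + 46 + 49) / 9 = 30.4444
Step 2: Compute squared deviations from the mean:
  (4 - 30.4444)^2 = 699.3086
  (23 - 30.4444)^2 = 55.4198
  (8 - 30.4444)^2 = 503.7531
  (41 - 30.4444)^2 = 111.4198
  (39 - 30.4444)^2 = 73.1975
  (20 - 30.4444)^2 = 109.0864
  (44 - 30.4444)^2 = 183.7531
  (46 - 30.4444)^2 = 241.9753
  (49 - 30.4444)^2 = 344.3086
Step 3: Sum of squared deviations = 2322.2222
Step 4: Population variance = 2322.2222 / 9 = 258.0247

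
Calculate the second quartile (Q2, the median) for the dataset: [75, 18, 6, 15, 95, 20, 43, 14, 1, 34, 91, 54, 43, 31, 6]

31

Step 1: Sort the data: [1, 6, 6, 14, 15, 18, 20, 31, 34, 43, 43, 54, 75, 91, 95]
Step 2: n = 15
Step 3: Q2 is the median. Since n is odd, it is the middle value at position 8: 31
Step 4: Q2 = 31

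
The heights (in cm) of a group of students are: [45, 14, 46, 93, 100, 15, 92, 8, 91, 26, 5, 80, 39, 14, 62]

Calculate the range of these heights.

95

Step 1: Identify the maximum value: max = 100
Step 2: Identify the minimum value: min = 5
Step 3: Range = max - min = 100 - 5 = 95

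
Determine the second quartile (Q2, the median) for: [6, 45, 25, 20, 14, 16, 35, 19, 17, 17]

18

Step 1: Sort the data: [6, 14, 16, 17, 17, 19, 20, 25, 35, 45]
Step 2: n = 10
Step 3: Q2 is the median. Since n is even, it is the average of the values at positions 5 and 6:
  Q2 = (17 + 19) / 2 = 18
Step 4: Q2 = 18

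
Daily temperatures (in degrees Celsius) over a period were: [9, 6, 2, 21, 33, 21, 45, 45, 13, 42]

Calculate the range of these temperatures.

43

Step 1: Identify the maximum value: max = 45
Step 2: Identify the minimum value: min = 2
Step 3: Range = max - min = 45 - 2 = 43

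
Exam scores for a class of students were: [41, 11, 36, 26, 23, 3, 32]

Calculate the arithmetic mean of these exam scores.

24.5714

Step 1: Sum all values: 41 + 11 + 36 + 26 + 23 + 3 + 32 = 172
Step 2: Count the number of values: n = 7
Step 3: Mean = sum / n = 172 / 7 = 24.5714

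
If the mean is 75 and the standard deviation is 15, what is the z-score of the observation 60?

-1

Step 1: Recall the z-score formula: z = (x - mu) / sigma
Step 2: Substitute values: z = (60 - 75) / 15
Step 3: z = -15 / 15 = -1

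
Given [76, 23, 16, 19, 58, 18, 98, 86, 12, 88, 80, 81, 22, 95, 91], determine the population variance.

1106.5156

Step 1: Compute the mean: (76 + 23 + 16 + 19 + 58 + 18 + 98 + 86 + 12 + 88 + 80 + 81 + 22 + 95 + 91) / 15 = 57.5333
Step 2: Compute squared deviations from the mean:
  (76 - 57.5333)^2 = 341.0178
  (23 - 57.5333)^2 = 1192.5511
  (16 - 57.5333)^2 = 1725.0178
  (19 - 57.5333)^2 = 1484.8178
  (58 - 57.5333)^2 = 0.2178
  (18 - 57.5333)^2 = 1562.8844
  (98 - 57.5333)^2 = 1637.5511
  (86 - 57.5333)^2 = 810.3511
  (12 - 57.5333)^2 = 2073.2844
  (88 - 57.5333)^2 = 928.2178
  (80 - 57.5333)^2 = 504.7511
  (81 - 57.5333)^2 = 550.6844
  (22 - 57.5333)^2 = 1262.6178
  (95 - 57.5333)^2 = 1403.7511
  (91 - 57.5333)^2 = 1120.0178
Step 3: Sum of squared deviations = 16597.7333
Step 4: Population variance = 16597.7333 / 15 = 1106.5156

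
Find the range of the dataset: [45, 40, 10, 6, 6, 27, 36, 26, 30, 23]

39

Step 1: Identify the maximum value: max = 45
Step 2: Identify the minimum value: min = 6
Step 3: Range = max - min = 45 - 6 = 39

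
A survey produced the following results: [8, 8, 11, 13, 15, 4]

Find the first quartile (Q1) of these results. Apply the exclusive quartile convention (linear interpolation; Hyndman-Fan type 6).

7

Step 1: Sort the data: [4, 8, 8, 11, 13, 15]
Step 2: n = 6
Step 3: Using the exclusive quartile method:
  Q1 = 7
  Q2 (median) = 9.5
  Q3 = 13.5
  IQR = Q3 - Q1 = 13.5 - 7 = 6.5
Step 4: Q1 = 7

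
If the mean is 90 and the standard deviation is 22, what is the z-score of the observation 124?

1.5455

Step 1: Recall the z-score formula: z = (x - mu) / sigma
Step 2: Substitute values: z = (124 - 90) / 22
Step 3: z = 34 / 22 = 1.5455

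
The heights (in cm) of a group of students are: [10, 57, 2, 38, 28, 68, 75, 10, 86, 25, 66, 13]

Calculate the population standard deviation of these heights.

28.0411

Step 1: Compute the mean: 39.8333
Step 2: Sum of squared deviations from the mean: 9435.6667
Step 3: Population variance = 9435.6667 / 12 = 786.3056
Step 4: Standard deviation = sqrt(786.3056) = 28.0411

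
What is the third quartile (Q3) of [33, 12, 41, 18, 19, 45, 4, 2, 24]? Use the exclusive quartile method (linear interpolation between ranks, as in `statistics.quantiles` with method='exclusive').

37

Step 1: Sort the data: [2, 4, 12, 18, 19, 24, 33, 41, 45]
Step 2: n = 9
Step 3: Using the exclusive quartile method:
  Q1 = 8
  Q2 (median) = 19
  Q3 = 37
  IQR = Q3 - Q1 = 37 - 8 = 29
Step 4: Q3 = 37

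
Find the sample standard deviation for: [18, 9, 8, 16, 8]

4.8166

Step 1: Compute the mean: 11.8
Step 2: Sum of squared deviations from the mean: 92.8
Step 3: Sample variance = 92.8 / 4 = 23.2
Step 4: Standard deviation = sqrt(23.2) = 4.8166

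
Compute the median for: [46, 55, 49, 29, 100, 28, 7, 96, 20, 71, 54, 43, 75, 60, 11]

49

Step 1: Sort the data in ascending order: [7, 11, 20, 28, 29, 43, 46, 49, 54, 55, 60, 71, 75, 96, 100]
Step 2: The number of values is n = 15.
Step 3: Since n is odd, the median is the middle value at position 8: 49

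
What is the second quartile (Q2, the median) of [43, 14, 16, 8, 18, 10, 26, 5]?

15

Step 1: Sort the data: [5, 8, 10, 14, 16, 18, 26, 43]
Step 2: n = 8
Step 3: Q2 is the median. Since n is even, it is the average of the values at positions 4 and 5:
  Q2 = (14 + 16) / 2 = 15
Step 4: Q2 = 15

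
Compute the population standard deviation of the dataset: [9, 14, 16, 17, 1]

5.8856

Step 1: Compute the mean: 11.4
Step 2: Sum of squared deviations from the mean: 173.2
Step 3: Population variance = 173.2 / 5 = 34.64
Step 4: Standard deviation = sqrt(34.64) = 5.8856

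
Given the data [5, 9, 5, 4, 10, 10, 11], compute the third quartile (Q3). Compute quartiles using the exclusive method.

10

Step 1: Sort the data: [4, 5, 5, 9, 10, 10, 11]
Step 2: n = 7
Step 3: Using the exclusive quartile method:
  Q1 = 5
  Q2 (median) = 9
  Q3 = 10
  IQR = Q3 - Q1 = 10 - 5 = 5
Step 4: Q3 = 10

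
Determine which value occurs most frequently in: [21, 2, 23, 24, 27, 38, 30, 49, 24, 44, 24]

24

Step 1: Count the frequency of each value:
  2: appears 1 time(s)
  21: appears 1 time(s)
  23: appears 1 time(s)
  24: appears 3 time(s)
  27: appears 1 time(s)
  30: appears 1 time(s)
  38: appears 1 time(s)
  44: appears 1 time(s)
  49: appears 1 time(s)
Step 2: The value 24 appears most frequently (3 times).
Step 3: Mode = 24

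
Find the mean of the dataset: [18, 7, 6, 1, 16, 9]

9.5

Step 1: Sum all values: 18 + 7 + 6 + 1 + 16 + 9 = 57
Step 2: Count the number of values: n = 6
Step 3: Mean = sum / n = 57 / 6 = 9.5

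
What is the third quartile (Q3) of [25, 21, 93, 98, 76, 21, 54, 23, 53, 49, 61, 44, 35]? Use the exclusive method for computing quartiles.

68.5

Step 1: Sort the data: [21, 21, 23, 25, 35, 44, 49, 53, 54, 61, 76, 93, 98]
Step 2: n = 13
Step 3: Using the exclusive quartile method:
  Q1 = 24
  Q2 (median) = 49
  Q3 = 68.5
  IQR = Q3 - Q1 = 68.5 - 24 = 44.5
Step 4: Q3 = 68.5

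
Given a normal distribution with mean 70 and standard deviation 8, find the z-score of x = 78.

1

Step 1: Recall the z-score formula: z = (x - mu) / sigma
Step 2: Substitute values: z = (78 - 70) / 8
Step 3: z = 8 / 8 = 1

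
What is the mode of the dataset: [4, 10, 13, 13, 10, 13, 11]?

13

Step 1: Count the frequency of each value:
  4: appears 1 time(s)
  10: appears 2 time(s)
  11: appears 1 time(s)
  13: appears 3 time(s)
Step 2: The value 13 appears most frequently (3 times).
Step 3: Mode = 13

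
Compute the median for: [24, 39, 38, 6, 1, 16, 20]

20

Step 1: Sort the data in ascending order: [1, 6, 16, 20, 24, 38, 39]
Step 2: The number of values is n = 7.
Step 3: Since n is odd, the median is the middle value at position 4: 20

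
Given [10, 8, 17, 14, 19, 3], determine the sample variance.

35.7667

Step 1: Compute the mean: (10 + 8 + 17 + 14 + 19 + 3) / 6 = 11.8333
Step 2: Compute squared deviations from the mean:
  (10 - 11.8333)^2 = 3.3611
  (8 - 11.8333)^2 = 14.6944
  (17 - 11.8333)^2 = 26.6944
  (14 - 11.8333)^2 = 4.6944
  (19 - 11.8333)^2 = 51.3611
  (3 - 11.8333)^2 = 78.0278
Step 3: Sum of squared deviations = 178.8333
Step 4: Sample variance = 178.8333 / 5 = 35.7667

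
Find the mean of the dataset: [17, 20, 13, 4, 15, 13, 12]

13.4286

Step 1: Sum all values: 17 + 20 + 13 + 4 + 15 + 13 + 12 = 94
Step 2: Count the number of values: n = 7
Step 3: Mean = sum / n = 94 / 7 = 13.4286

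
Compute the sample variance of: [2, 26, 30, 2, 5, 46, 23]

281.4762

Step 1: Compute the mean: (2 + 26 + 30 + 2 + 5 + 46 + 23) / 7 = 19.1429
Step 2: Compute squared deviations from the mean:
  (2 - 19.1429)^2 = 293.8776
  (26 - 19.1429)^2 = 47.0204
  (30 - 19.1429)^2 = 117.8776
  (2 - 19.1429)^2 = 293.8776
  (5 - 19.1429)^2 = 200.0204
  (46 - 19.1429)^2 = 721.3061
  (23 - 19.1429)^2 = 14.8776
Step 3: Sum of squared deviations = 1688.8571
Step 4: Sample variance = 1688.8571 / 6 = 281.4762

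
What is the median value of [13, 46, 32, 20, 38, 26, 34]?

32

Step 1: Sort the data in ascending order: [13, 20, 26, 32, 34, 38, 46]
Step 2: The number of values is n = 7.
Step 3: Since n is odd, the median is the middle value at position 4: 32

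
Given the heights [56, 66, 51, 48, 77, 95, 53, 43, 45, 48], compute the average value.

58.2

Step 1: Sum all values: 56 + 66 + 51 + 48 + 77 + 95 + 53 + 43 + 45 + 48 = 582
Step 2: Count the number of values: n = 10
Step 3: Mean = sum / n = 582 / 10 = 58.2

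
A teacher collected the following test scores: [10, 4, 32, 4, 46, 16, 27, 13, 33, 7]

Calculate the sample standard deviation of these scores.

14.4438

Step 1: Compute the mean: 19.2
Step 2: Sum of squared deviations from the mean: 1877.6
Step 3: Sample variance = 1877.6 / 9 = 208.6222
Step 4: Standard deviation = sqrt(208.6222) = 14.4438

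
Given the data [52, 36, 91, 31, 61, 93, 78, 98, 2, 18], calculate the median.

56.5

Step 1: Sort the data in ascending order: [2, 18, 31, 36, 52, 61, 78, 91, 93, 98]
Step 2: The number of values is n = 10.
Step 3: Since n is even, the median is the average of positions 5 and 6:
  Median = (52 + 61) / 2 = 56.5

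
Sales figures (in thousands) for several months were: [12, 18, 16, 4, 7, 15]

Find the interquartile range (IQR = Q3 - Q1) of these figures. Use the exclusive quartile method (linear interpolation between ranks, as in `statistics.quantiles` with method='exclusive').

10.25

Step 1: Sort the data: [4, 7, 12, 15, 16, 18]
Step 2: n = 6
Step 3: Using the exclusive quartile method:
  Q1 = 6.25
  Q2 (median) = 13.5
  Q3 = 16.5
  IQR = Q3 - Q1 = 16.5 - 6.25 = 10.25
Step 4: IQR = 10.25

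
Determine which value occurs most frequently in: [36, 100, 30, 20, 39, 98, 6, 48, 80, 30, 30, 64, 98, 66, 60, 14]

30

Step 1: Count the frequency of each value:
  6: appears 1 time(s)
  14: appears 1 time(s)
  20: appears 1 time(s)
  30: appears 3 time(s)
  36: appears 1 time(s)
  39: appears 1 time(s)
  48: appears 1 time(s)
  60: appears 1 time(s)
  64: appears 1 time(s)
  66: appears 1 time(s)
  80: appears 1 time(s)
  98: appears 2 time(s)
  100: appears 1 time(s)
Step 2: The value 30 appears most frequently (3 times).
Step 3: Mode = 30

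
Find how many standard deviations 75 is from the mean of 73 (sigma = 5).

0.4

Step 1: Recall the z-score formula: z = (x - mu) / sigma
Step 2: Substitute values: z = (75 - 73) / 5
Step 3: z = 2 / 5 = 0.4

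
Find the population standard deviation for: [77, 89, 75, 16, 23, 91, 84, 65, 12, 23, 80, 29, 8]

31.699

Step 1: Compute the mean: 51.6923
Step 2: Sum of squared deviations from the mean: 13062.7692
Step 3: Population variance = 13062.7692 / 13 = 1004.8284
Step 4: Standard deviation = sqrt(1004.8284) = 31.699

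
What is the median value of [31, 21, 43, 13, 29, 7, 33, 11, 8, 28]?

24.5

Step 1: Sort the data in ascending order: [7, 8, 11, 13, 21, 28, 29, 31, 33, 43]
Step 2: The number of values is n = 10.
Step 3: Since n is even, the median is the average of positions 5 and 6:
  Median = (21 + 28) / 2 = 24.5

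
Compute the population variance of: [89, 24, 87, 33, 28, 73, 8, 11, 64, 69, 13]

894.7769

Step 1: Compute the mean: (89 + 24 + 87 + 33 + 28 + 73 + 8 + 11 + 64 + 69 + 13) / 11 = 45.3636
Step 2: Compute squared deviations from the mean:
  (89 - 45.3636)^2 = 1904.1322
  (24 - 45.3636)^2 = 456.405
  (87 - 45.3636)^2 = 1733.5868
  (33 - 45.3636)^2 = 152.8595
  (28 - 45.3636)^2 = 301.4959
  (73 - 45.3636)^2 = 763.7686
  (8 - 45.3636)^2 = 1396.0413
  (11 - 45.3636)^2 = 1180.8595
  (64 - 45.3636)^2 = 347.314
  (69 - 45.3636)^2 = 558.6777
  (13 - 45.3636)^2 = 1047.405
Step 3: Sum of squared deviations = 9842.5455
Step 4: Population variance = 9842.5455 / 11 = 894.7769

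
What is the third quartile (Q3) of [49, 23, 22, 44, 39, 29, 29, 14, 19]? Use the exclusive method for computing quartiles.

41.5

Step 1: Sort the data: [14, 19, 22, 23, 29, 29, 39, 44, 49]
Step 2: n = 9
Step 3: Using the exclusive quartile method:
  Q1 = 20.5
  Q2 (median) = 29
  Q3 = 41.5
  IQR = Q3 - Q1 = 41.5 - 20.5 = 21
Step 4: Q3 = 41.5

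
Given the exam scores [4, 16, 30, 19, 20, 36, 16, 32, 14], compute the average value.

20.7778

Step 1: Sum all values: 4 + 16 + 30 + 19 + 20 + 36 + 16 + 32 + 14 = 187
Step 2: Count the number of values: n = 9
Step 3: Mean = sum / n = 187 / 9 = 20.7778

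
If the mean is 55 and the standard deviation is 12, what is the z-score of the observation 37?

-1.5

Step 1: Recall the z-score formula: z = (x - mu) / sigma
Step 2: Substitute values: z = (37 - 55) / 12
Step 3: z = -18 / 12 = -1.5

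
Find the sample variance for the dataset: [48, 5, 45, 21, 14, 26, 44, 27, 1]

300.5

Step 1: Compute the mean: (48 + 5 + 45 + 21 + 14 + 26 + 44 + 27 + 1) / 9 = 25.6667
Step 2: Compute squared deviations from the mean:
  (48 - 25.6667)^2 = 498.7778
  (5 - 25.6667)^2 = 427.1111
  (45 - 25.6667)^2 = 373.7778
  (21 - 25.6667)^2 = 21.7778
  (14 - 25.6667)^2 = 136.1111
  (26 - 25.6667)^2 = 0.1111
  (44 - 25.6667)^2 = 336.1111
  (27 - 25.6667)^2 = 1.7778
  (1 - 25.6667)^2 = 608.4444
Step 3: Sum of squared deviations = 2404
Step 4: Sample variance = 2404 / 8 = 300.5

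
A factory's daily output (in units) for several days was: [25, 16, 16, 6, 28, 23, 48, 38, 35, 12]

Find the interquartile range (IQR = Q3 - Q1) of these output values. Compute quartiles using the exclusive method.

20.75

Step 1: Sort the data: [6, 12, 16, 16, 23, 25, 28, 35, 38, 48]
Step 2: n = 10
Step 3: Using the exclusive quartile method:
  Q1 = 15
  Q2 (median) = 24
  Q3 = 35.75
  IQR = Q3 - Q1 = 35.75 - 15 = 20.75
Step 4: IQR = 20.75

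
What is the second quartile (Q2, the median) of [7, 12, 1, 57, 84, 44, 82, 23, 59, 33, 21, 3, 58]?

33

Step 1: Sort the data: [1, 3, 7, 12, 21, 23, 33, 44, 57, 58, 59, 82, 84]
Step 2: n = 13
Step 3: Q2 is the median. Since n is odd, it is the middle value at position 7: 33
Step 4: Q2 = 33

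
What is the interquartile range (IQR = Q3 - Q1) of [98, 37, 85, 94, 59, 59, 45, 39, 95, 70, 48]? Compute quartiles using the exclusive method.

49

Step 1: Sort the data: [37, 39, 45, 48, 59, 59, 70, 85, 94, 95, 98]
Step 2: n = 11
Step 3: Using the exclusive quartile method:
  Q1 = 45
  Q2 (median) = 59
  Q3 = 94
  IQR = Q3 - Q1 = 94 - 45 = 49
Step 4: IQR = 49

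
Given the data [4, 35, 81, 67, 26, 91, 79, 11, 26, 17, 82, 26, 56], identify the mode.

26

Step 1: Count the frequency of each value:
  4: appears 1 time(s)
  11: appears 1 time(s)
  17: appears 1 time(s)
  26: appears 3 time(s)
  35: appears 1 time(s)
  56: appears 1 time(s)
  67: appears 1 time(s)
  79: appears 1 time(s)
  81: appears 1 time(s)
  82: appears 1 time(s)
  91: appears 1 time(s)
Step 2: The value 26 appears most frequently (3 times).
Step 3: Mode = 26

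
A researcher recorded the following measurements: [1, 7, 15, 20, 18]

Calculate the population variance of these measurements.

50.96

Step 1: Compute the mean: (1 + 7 + 15 + 20 + 18) / 5 = 12.2
Step 2: Compute squared deviations from the mean:
  (1 - 12.2)^2 = 125.44
  (7 - 12.2)^2 = 27.04
  (15 - 12.2)^2 = 7.84
  (20 - 12.2)^2 = 60.84
  (18 - 12.2)^2 = 33.64
Step 3: Sum of squared deviations = 254.8
Step 4: Population variance = 254.8 / 5 = 50.96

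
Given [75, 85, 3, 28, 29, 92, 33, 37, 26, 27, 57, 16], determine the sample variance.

800.9697

Step 1: Compute the mean: (75 + 85 + 3 + 28 + 29 + 92 + 33 + 37 + 26 + 27 + 57 + 16) / 12 = 42.3333
Step 2: Compute squared deviations from the mean:
  (75 - 42.3333)^2 = 1067.1111
  (85 - 42.3333)^2 = 1820.4444
  (3 - 42.3333)^2 = 1547.1111
  (28 - 42.3333)^2 = 205.4444
  (29 - 42.3333)^2 = 177.7778
  (92 - 42.3333)^2 = 2466.7778
  (33 - 42.3333)^2 = 87.1111
  (37 - 42.3333)^2 = 28.4444
  (26 - 42.3333)^2 = 266.7778
  (27 - 42.3333)^2 = 235.1111
  (57 - 42.3333)^2 = 215.1111
  (16 - 42.3333)^2 = 693.4444
Step 3: Sum of squared deviations = 8810.6667
Step 4: Sample variance = 8810.6667 / 11 = 800.9697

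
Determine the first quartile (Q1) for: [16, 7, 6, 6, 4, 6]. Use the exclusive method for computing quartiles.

5.5

Step 1: Sort the data: [4, 6, 6, 6, 7, 16]
Step 2: n = 6
Step 3: Using the exclusive quartile method:
  Q1 = 5.5
  Q2 (median) = 6
  Q3 = 9.25
  IQR = Q3 - Q1 = 9.25 - 5.5 = 3.75
Step 4: Q1 = 5.5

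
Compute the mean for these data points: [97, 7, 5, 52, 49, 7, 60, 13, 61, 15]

36.6

Step 1: Sum all values: 97 + 7 + 5 + 52 + 49 + 7 + 60 + 13 + 61 + 15 = 366
Step 2: Count the number of values: n = 10
Step 3: Mean = sum / n = 366 / 10 = 36.6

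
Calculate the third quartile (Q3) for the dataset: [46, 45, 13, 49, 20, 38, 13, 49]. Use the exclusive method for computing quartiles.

48.25

Step 1: Sort the data: [13, 13, 20, 38, 45, 46, 49, 49]
Step 2: n = 8
Step 3: Using the exclusive quartile method:
  Q1 = 14.75
  Q2 (median) = 41.5
  Q3 = 48.25
  IQR = Q3 - Q1 = 48.25 - 14.75 = 33.5
Step 4: Q3 = 48.25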